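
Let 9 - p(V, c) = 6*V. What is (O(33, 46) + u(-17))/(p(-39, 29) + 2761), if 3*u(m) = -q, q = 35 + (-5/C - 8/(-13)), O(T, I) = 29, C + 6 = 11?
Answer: 227/39052 ≈ 0.0058128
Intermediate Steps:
C = 5 (C = -6 + 11 = 5)
q = 450/13 (q = 35 + (-5/5 - 8/(-13)) = 35 + (-5*⅕ - 8*(-1/13)) = 35 + (-1 + 8/13) = 35 - 5/13 = 450/13 ≈ 34.615)
p(V, c) = 9 - 6*V
u(m) = -150/13 (u(m) = (-1*450/13)/3 = (⅓)*(-450/13) = -150/13)
(O(33, 46) + u(-17))/(p(-39, 29) + 2761) = (29 - 150/13)/((9 - 6*(-39)) + 2761) = 227/(13*((9 + 234) + 2761)) = 227/(13*(243 + 2761)) = (227/13)/3004 = (227/13)*(1/3004) = 227/39052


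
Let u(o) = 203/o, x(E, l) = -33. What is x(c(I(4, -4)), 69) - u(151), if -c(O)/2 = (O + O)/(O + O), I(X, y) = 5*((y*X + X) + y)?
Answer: -5186/151 ≈ -34.344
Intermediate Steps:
I(X, y) = 5*X + 5*y + 5*X*y (I(X, y) = 5*((X*y + X) + y) = 5*((X + X*y) + y) = 5*(X + y + X*y) = 5*X + 5*y + 5*X*y)
c(O) = -2 (c(O) = -2*(O + O)/(O + O) = -2*2*O/(2*O) = -2*2*O*1/(2*O) = -2*1 = -2)
x(c(I(4, -4)), 69) - u(151) = -33 - 203/151 = -5186/151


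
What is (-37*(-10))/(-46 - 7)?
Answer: -370/53 ≈ -6.9811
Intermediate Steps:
(-37*(-10))/(-46 - 7) = 370/(-53) = 370*(-1/53) = -370/53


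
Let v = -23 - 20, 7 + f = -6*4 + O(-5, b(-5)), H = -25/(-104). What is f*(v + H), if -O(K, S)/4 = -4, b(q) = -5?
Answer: 66705/104 ≈ 641.39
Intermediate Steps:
H = 25/104 (H = -25*(-1/104) = 25/104 ≈ 0.24038)
O(K, S) = 16 (O(K, S) = -4*(-4) = 16)
f = -15 (f = -7 + (-6*4 + 16) = -7 + (-24 + 16) = -7 - 8 = -15)
v = -43
f*(v + H) = -15*(-43 + 25/104) = -15*(-4447/104) = 66705/104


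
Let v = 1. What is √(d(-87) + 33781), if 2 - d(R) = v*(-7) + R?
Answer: √33877 ≈ 184.06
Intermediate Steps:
d(R) = 9 - R (d(R) = 2 - (1*(-7) + R) = 2 - (-7 + R) = 2 + (7 - R) = 9 - R)
√(d(-87) + 33781) = √((9 - 1*(-87)) + 33781) = √((9 + 87) + 33781) = √(96 + 33781) = √33877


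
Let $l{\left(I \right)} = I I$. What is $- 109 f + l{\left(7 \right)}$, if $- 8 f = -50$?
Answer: $- \frac{2529}{4} \approx -632.25$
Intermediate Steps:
$l{\left(I \right)} = I^{2}$
$f = \frac{25}{4}$ ($f = \left(- \frac{1}{8}\right) \left(-50\right) = \frac{25}{4} \approx 6.25$)
$- 109 f + l{\left(7 \right)} = \left(-109\right) \frac{25}{4} + 7^{2} = - \frac{2725}{4} + 49 = - \frac{2529}{4}$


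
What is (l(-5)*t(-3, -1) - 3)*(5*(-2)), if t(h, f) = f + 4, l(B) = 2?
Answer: -30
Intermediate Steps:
t(h, f) = 4 + f
(l(-5)*t(-3, -1) - 3)*(5*(-2)) = (2*(4 - 1) - 3)*(5*(-2)) = (2*3 - 3)*(-10) = (6 - 3)*(-10) = 3*(-10) = -30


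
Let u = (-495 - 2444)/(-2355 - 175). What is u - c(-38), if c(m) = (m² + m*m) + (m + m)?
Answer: -7111421/2530 ≈ -2810.8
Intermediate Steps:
c(m) = 2*m + 2*m² (c(m) = (m² + m²) + 2*m = 2*m² + 2*m = 2*m + 2*m²)
u = 2939/2530 (u = -2939/(-2530) = -2939*(-1/2530) = 2939/2530 ≈ 1.1617)
u - c(-38) = 2939/2530 - 2*(-38)*(1 - 38) = 2939/2530 - 2*(-38)*(-37) = 2939/2530 - 1*2812 = 2939/2530 - 2812 = -7111421/2530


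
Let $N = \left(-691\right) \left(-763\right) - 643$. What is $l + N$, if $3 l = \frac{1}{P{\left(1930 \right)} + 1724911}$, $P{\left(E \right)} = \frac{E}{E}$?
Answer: $\frac{2724964230241}{5174736} \approx 5.2659 \cdot 10^{5}$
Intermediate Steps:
$P{\left(E \right)} = 1$
$N = 526590$ ($N = 527233 - 643 = 526590$)
$l = \frac{1}{5174736}$ ($l = \frac{1}{3 \left(1 + 1724911\right)} = \frac{1}{3 \cdot 1724912} = \frac{1}{3} \cdot \frac{1}{1724912} = \frac{1}{5174736} \approx 1.9325 \cdot 10^{-7}$)
$l + N = \frac{1}{5174736} + 526590 = \frac{2724964230241}{5174736}$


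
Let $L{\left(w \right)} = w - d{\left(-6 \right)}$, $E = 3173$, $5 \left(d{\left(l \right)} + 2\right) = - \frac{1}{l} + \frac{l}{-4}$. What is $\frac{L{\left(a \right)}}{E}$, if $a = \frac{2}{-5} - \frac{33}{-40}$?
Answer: $\frac{251}{380760} \approx 0.00065921$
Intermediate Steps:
$d{\left(l \right)} = -2 - \frac{1}{5 l} - \frac{l}{20}$ ($d{\left(l \right)} = -2 + \frac{- \frac{1}{l} + \frac{l}{-4}}{5} = -2 + \frac{- \frac{1}{l} + l \left(- \frac{1}{4}\right)}{5} = -2 + \frac{- \frac{1}{l} - \frac{l}{4}}{5} = -2 - \left(\frac{1}{5 l} + \frac{l}{20}\right) = -2 - \frac{1}{5 l} - \frac{l}{20}$)
$a = \frac{17}{40}$ ($a = 2 \left(- \frac{1}{5}\right) - - \frac{33}{40} = - \frac{2}{5} + \frac{33}{40} = \frac{17}{40} \approx 0.425$)
$L{\left(w \right)} = \frac{5}{3} + w$ ($L{\left(w \right)} = w - \frac{-4 - - 6 \left(40 - 6\right)}{20 \left(-6\right)} = w - \frac{1}{20} \left(- \frac{1}{6}\right) \left(-4 - \left(-6\right) 34\right) = w - \frac{1}{20} \left(- \frac{1}{6}\right) \left(-4 + 204\right) = w - \frac{1}{20} \left(- \frac{1}{6}\right) 200 = w - - \frac{5}{3} = w + \frac{5}{3} = \frac{5}{3} + w$)
$\frac{L{\left(a \right)}}{E} = \frac{\frac{5}{3} + \frac{17}{40}}{3173} = \frac{251}{120} \cdot \frac{1}{3173} = \frac{251}{380760}$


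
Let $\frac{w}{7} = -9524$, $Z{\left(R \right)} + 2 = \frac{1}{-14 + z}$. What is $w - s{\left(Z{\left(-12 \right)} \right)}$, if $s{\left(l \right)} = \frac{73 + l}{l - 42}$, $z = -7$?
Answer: $- \frac{12333282}{185} \approx -66666.0$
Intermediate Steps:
$Z{\left(R \right)} = - \frac{43}{21}$ ($Z{\left(R \right)} = -2 + \frac{1}{-14 - 7} = -2 + \frac{1}{-21} = -2 - \frac{1}{21} = - \frac{43}{21}$)
$s{\left(l \right)} = \frac{73 + l}{-42 + l}$
$w = -66668$ ($w = 7 \left(-9524\right) = -66668$)
$w - s{\left(Z{\left(-12 \right)} \right)} = -66668 - \frac{73 - \frac{43}{21}}{-42 - \frac{43}{21}} = -66668 - \frac{1}{- \frac{925}{21}} \cdot \frac{1490}{21} = -66668 - \left(- \frac{21}{925}\right) \frac{1490}{21} = -66668 - - \frac{298}{185} = -66668 + \frac{298}{185} = - \frac{12333282}{185}$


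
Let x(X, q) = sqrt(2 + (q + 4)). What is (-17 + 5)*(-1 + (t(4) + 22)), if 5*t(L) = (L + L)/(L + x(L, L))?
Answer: -1324/5 + 16*sqrt(10)/5 ≈ -254.68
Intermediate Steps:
x(X, q) = sqrt(6 + q) (x(X, q) = sqrt(2 + (4 + q)) = sqrt(6 + q))
t(L) = 2*L/(5*(L + sqrt(6 + L))) (t(L) = ((L + L)/(L + sqrt(6 + L)))/5 = ((2*L)/(L + sqrt(6 + L)))/5 = (2*L/(L + sqrt(6 + L)))/5 = 2*L/(5*(L + sqrt(6 + L))))
(-17 + 5)*(-1 + (t(4) + 22)) = (-17 + 5)*(-1 + ((2/5)*4/(4 + sqrt(6 + 4)) + 22)) = -12*(-1 + ((2/5)*4/(4 + sqrt(10)) + 22)) = -12*(-1 + (8/(5*(4 + sqrt(10))) + 22)) = -12*(-1 + (22 + 8/(5*(4 + sqrt(10))))) = -12*(21 + 8/(5*(4 + sqrt(10)))) = -252 - 96/(5*(4 + sqrt(10)))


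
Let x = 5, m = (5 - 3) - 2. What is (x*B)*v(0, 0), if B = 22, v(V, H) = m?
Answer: 0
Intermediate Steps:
m = 0 (m = 2 - 2 = 0)
v(V, H) = 0
(x*B)*v(0, 0) = (5*22)*0 = 110*0 = 0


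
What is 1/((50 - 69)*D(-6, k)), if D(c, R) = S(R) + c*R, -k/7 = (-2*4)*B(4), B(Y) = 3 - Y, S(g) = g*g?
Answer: -1/65968 ≈ -1.5159e-5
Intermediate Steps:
S(g) = g²
k = -56 (k = -7*(-2*4)*(3 - 1*4) = -(-56)*(3 - 4) = -(-56)*(-1) = -7*8 = -56)
D(c, R) = R² + R*c (D(c, R) = R² + c*R = R² + R*c)
1/((50 - 69)*D(-6, k)) = 1/((50 - 69)*(-56*(-56 - 6))) = 1/(-(-1064)*(-62)) = 1/(-19*3472) = 1/(-65968) = -1/65968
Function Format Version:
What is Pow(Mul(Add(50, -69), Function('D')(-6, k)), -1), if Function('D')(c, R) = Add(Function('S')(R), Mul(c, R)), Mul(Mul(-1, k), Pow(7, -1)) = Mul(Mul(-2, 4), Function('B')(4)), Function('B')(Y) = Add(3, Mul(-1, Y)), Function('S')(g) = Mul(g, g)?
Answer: Rational(-1, 65968) ≈ -1.5159e-5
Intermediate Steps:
Function('S')(g) = Pow(g, 2)
k = -56 (k = Mul(-7, Mul(Mul(-2, 4), Add(3, Mul(-1, 4)))) = Mul(-7, Mul(-8, Add(3, -4))) = Mul(-7, Mul(-8, -1)) = Mul(-7, 8) = -56)
Function('D')(c, R) = Add(Pow(R, 2), Mul(R, c)) (Function('D')(c, R) = Add(Pow(R, 2), Mul(c, R)) = Add(Pow(R, 2), Mul(R, c)))
Pow(Mul(Add(50, -69), Function('D')(-6, k)), -1) = Pow(Mul(Add(50, -69), Mul(-56, Add(-56, -6))), -1) = Pow(Mul(-19, Mul(-56, -62)), -1) = Pow(Mul(-19, 3472), -1) = Pow(-65968, -1) = Rational(-1, 65968)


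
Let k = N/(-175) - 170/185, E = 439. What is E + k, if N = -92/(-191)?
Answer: 541782421/1236725 ≈ 438.08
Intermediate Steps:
N = 92/191 (N = -92*(-1/191) = 92/191 ≈ 0.48168)
k = -1139854/1236725 (k = (92/191)/(-175) - 170/185 = (92/191)*(-1/175) - 170*1/185 = -92/33425 - 34/37 = -1139854/1236725 ≈ -0.92167)
E + k = 439 - 1139854/1236725 = 541782421/1236725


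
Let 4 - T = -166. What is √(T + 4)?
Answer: √174 ≈ 13.191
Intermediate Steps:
T = 170 (T = 4 - 1*(-166) = 4 + 166 = 170)
√(T + 4) = √(170 + 4) = √174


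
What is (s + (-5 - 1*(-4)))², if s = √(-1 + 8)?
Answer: (1 - √7)² ≈ 2.7085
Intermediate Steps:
s = √7 ≈ 2.6458
(s + (-5 - 1*(-4)))² = (√7 + (-5 - 1*(-4)))² = (√7 + (-5 + 4))² = (√7 - 1)² = (-1 + √7)²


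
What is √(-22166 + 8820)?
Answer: I*√13346 ≈ 115.52*I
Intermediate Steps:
√(-22166 + 8820) = √(-13346) = I*√13346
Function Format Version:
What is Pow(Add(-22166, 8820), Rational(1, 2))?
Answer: Mul(I, Pow(13346, Rational(1, 2))) ≈ Mul(115.52, I)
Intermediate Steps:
Pow(Add(-22166, 8820), Rational(1, 2)) = Pow(-13346, Rational(1, 2)) = Mul(I, Pow(13346, Rational(1, 2)))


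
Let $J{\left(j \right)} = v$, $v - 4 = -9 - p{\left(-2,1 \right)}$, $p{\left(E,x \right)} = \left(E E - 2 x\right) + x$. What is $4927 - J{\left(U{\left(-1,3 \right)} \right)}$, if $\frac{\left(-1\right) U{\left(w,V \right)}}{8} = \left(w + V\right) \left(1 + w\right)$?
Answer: $4935$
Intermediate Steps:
$U{\left(w,V \right)} = - 8 \left(1 + w\right) \left(V + w\right)$ ($U{\left(w,V \right)} = - 8 \left(w + V\right) \left(1 + w\right) = - 8 \left(V + w\right) \left(1 + w\right) = - 8 \left(1 + w\right) \left(V + w\right)$)
$p{\left(E,x \right)} = E^{2} - x$ ($p{\left(E,x \right)} = \left(E^{2} - 2 x\right) + x = E^{2} - x$)
$v = -8$ ($v = 4 - \left(13 - 1\right) = 4 - 12 = -8$)
$J{\left(j \right)} = -8$
$4927 - J{\left(U{\left(-1,3 \right)} \right)} = 4927 - -8 = 4927 + 8 = 4935$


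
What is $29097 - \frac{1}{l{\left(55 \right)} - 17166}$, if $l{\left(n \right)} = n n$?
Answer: $\frac{411460678}{14141} \approx 29097.0$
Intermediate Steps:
$l{\left(n \right)} = n^{2}$
$29097 - \frac{1}{l{\left(55 \right)} - 17166} = 29097 - \frac{1}{55^{2} - 17166} = 29097 - \frac{1}{3025 - 17166} = 29097 - \frac{1}{-14141} = 29097 - - \frac{1}{14141} = 29097 + \frac{1}{14141} = \frac{411460678}{14141}$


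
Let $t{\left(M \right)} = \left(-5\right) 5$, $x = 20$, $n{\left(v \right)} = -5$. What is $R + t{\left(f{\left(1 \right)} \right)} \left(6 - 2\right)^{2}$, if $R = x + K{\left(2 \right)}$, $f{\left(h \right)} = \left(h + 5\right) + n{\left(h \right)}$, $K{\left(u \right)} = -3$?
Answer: $-383$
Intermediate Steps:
$f{\left(h \right)} = h$ ($f{\left(h \right)} = \left(h + 5\right) - 5 = \left(5 + h\right) - 5 = h$)
$t{\left(M \right)} = -25$
$R = 17$ ($R = 20 - 3 = 17$)
$R + t{\left(f{\left(1 \right)} \right)} \left(6 - 2\right)^{2} = 17 - 25 \left(6 - 2\right)^{2} = 17 - 25 \cdot 4^{2} = 17 - 400 = -383$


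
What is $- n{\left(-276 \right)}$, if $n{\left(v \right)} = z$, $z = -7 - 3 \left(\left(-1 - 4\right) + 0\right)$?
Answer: $-8$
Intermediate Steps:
$z = 8$ ($z = -7 - 3 \left(-5 + 0\right) = -7 - -15 = -7 + 15 = 8$)
$n{\left(v \right)} = 8$
$- n{\left(-276 \right)} = \left(-1\right) 8 = -8$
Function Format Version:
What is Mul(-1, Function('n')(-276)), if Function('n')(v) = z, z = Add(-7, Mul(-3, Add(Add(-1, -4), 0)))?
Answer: -8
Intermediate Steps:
z = 8 (z = Add(-7, Mul(-3, Add(-5, 0))) = Add(-7, Mul(-3, -5)) = Add(-7, 15) = 8)
Function('n')(v) = 8
Mul(-1, Function('n')(-276)) = Mul(-1, 8) = -8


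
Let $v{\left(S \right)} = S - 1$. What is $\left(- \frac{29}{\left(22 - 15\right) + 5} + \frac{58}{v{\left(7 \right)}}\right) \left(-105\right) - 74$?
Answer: $- \frac{3341}{4} \approx -835.25$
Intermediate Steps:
$v{\left(S \right)} = -1 + S$ ($v{\left(S \right)} = S - 1 = -1 + S$)
$\left(- \frac{29}{\left(22 - 15\right) + 5} + \frac{58}{v{\left(7 \right)}}\right) \left(-105\right) - 74 = \left(- \frac{29}{\left(22 - 15\right) + 5} + \frac{58}{-1 + 7}\right) \left(-105\right) - 74 = \left(- \frac{29}{7 + 5} + \frac{58}{6}\right) \left(-105\right) - 74 = \left(- \frac{29}{12} + 58 \cdot \frac{1}{6}\right) \left(-105\right) - 74 = \left(\left(-29\right) \frac{1}{12} + \frac{29}{3}\right) \left(-105\right) - 74 = \left(- \frac{29}{12} + \frac{29}{3}\right) \left(-105\right) - 74 = \frac{29}{4} \left(-105\right) - 74 = - \frac{3045}{4} - 74 = - \frac{3341}{4}$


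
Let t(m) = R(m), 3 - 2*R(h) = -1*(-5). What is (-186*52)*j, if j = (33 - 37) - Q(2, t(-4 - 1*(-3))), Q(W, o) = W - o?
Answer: 67704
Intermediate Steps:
R(h) = -1 (R(h) = 3/2 - (-1)*(-5)/2 = 3/2 - ½*5 = 3/2 - 5/2 = -1)
t(m) = -1
j = -7 (j = (33 - 37) - (2 - 1*(-1)) = -4 - (2 + 1) = -4 - 1*3 = -4 - 3 = -7)
(-186*52)*j = -186*52*(-7) = -9672*(-7) = 67704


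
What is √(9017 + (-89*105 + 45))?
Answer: I*√283 ≈ 16.823*I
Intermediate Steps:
√(9017 + (-89*105 + 45)) = √(9017 + (-9345 + 45)) = √(9017 - 9300) = √(-283) = I*√283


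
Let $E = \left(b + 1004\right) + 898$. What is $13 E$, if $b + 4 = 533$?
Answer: $31603$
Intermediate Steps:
$b = 529$ ($b = -4 + 533 = 529$)
$E = 2431$ ($E = \left(529 + 1004\right) + 898 = 1533 + 898 = 2431$)
$13 E = 13 \cdot 2431 = 31603$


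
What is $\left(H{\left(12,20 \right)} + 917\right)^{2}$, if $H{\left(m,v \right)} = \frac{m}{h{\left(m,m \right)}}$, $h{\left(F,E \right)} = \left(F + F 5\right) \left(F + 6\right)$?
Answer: $\frac{9808327369}{11664} \approx 8.4091 \cdot 10^{5}$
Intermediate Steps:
$h{\left(F,E \right)} = 6 F \left(6 + F\right)$ ($h{\left(F,E \right)} = \left(F + 5 F\right) \left(6 + F\right) = 6 F \left(6 + F\right)$)
$H{\left(m,v \right)} = \frac{1}{6 \left(6 + m\right)}$ ($H{\left(m,v \right)} = \frac{m}{6 m \left(6 + m\right)} = m \frac{1}{6 m \left(6 + m\right)} = \frac{1}{6 \left(6 + m\right)}$)
$\left(H{\left(12,20 \right)} + 917\right)^{2} = \left(\frac{1}{6 \left(6 + 12\right)} + 917\right)^{2} = \left(\frac{1}{6 \cdot 18} + 917\right)^{2} = \left(\frac{1}{6} \cdot \frac{1}{18} + 917\right)^{2} = \left(\frac{1}{108} + 917\right)^{2} = \left(\frac{99037}{108}\right)^{2} = \frac{9808327369}{11664}$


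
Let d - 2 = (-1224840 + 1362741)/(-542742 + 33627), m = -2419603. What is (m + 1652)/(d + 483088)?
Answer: -410338374455/81982742483 ≈ -5.0052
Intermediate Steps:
d = 293443/169705 (d = 2 + (-1224840 + 1362741)/(-542742 + 33627) = 2 + 137901/(-509115) = 2 + 137901*(-1/509115) = 2 - 45967/169705 = 293443/169705 ≈ 1.7291)
(m + 1652)/(d + 483088) = (-2419603 + 1652)/(293443/169705 + 483088) = -2417951/81982742483/169705 = -2417951*169705/81982742483 = -410338374455/81982742483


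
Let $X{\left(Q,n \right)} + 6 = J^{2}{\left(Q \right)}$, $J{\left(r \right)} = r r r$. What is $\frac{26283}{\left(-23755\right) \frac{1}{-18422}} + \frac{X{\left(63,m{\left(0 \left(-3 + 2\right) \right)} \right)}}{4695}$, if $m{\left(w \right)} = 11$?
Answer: $\frac{99167936360489}{7435315} \approx 1.3337 \cdot 10^{7}$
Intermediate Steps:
$J{\left(r \right)} = r^{3}$ ($J{\left(r \right)} = r^{2} r = r^{3}$)
$X{\left(Q,n \right)} = -6 + Q^{6}$ ($X{\left(Q,n \right)} = -6 + \left(Q^{3}\right)^{2} = -6 + Q^{6}$)
$\frac{26283}{\left(-23755\right) \frac{1}{-18422}} + \frac{X{\left(63,m{\left(0 \left(-3 + 2\right) \right)} \right)}}{4695} = \frac{26283}{\left(-23755\right) \frac{1}{-18422}} + \frac{-6 + 63^{6}}{4695} = \frac{26283}{\left(-23755\right) \left(- \frac{1}{18422}\right)} + \left(-6 + 62523502209\right) \frac{1}{4695} = \frac{26283}{\frac{23755}{18422}} + 62523502203 \cdot \frac{1}{4695} = 26283 \cdot \frac{18422}{23755} + \frac{20841167401}{1565} = \frac{484185426}{23755} + \frac{20841167401}{1565} = \frac{99167936360489}{7435315}$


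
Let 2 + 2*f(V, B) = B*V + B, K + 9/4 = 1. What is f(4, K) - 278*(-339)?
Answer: 753903/8 ≈ 94238.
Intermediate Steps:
K = -5/4 (K = -9/4 + 1 = -5/4 ≈ -1.2500)
f(V, B) = -1 + B/2 + B*V/2 (f(V, B) = -1 + (B*V + B)/2 = -1 + (B + B*V)/2 = -1 + (B/2 + B*V/2) = -1 + B/2 + B*V/2)
f(4, K) - 278*(-339) = (-1 + (1/2)*(-5/4) + (1/2)*(-5/4)*4) - 278*(-339) = (-1 - 5/8 - 5/2) + 94242 = -33/8 + 94242 = 753903/8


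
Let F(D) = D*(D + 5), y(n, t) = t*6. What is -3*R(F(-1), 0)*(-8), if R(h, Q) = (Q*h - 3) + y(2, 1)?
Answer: 72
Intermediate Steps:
y(n, t) = 6*t
F(D) = D*(5 + D)
R(h, Q) = 3 + Q*h (R(h, Q) = (Q*h - 3) + 6*1 = (-3 + Q*h) + 6 = 3 + Q*h)
-3*R(F(-1), 0)*(-8) = -3*(3 + 0*(-(5 - 1)))*(-8) = -3*(3 + 0*(-1*4))*(-8) = -3*(3 + 0*(-4))*(-8) = -3*(3 + 0)*(-8) = -3*3*(-8) = -9*(-8) = 72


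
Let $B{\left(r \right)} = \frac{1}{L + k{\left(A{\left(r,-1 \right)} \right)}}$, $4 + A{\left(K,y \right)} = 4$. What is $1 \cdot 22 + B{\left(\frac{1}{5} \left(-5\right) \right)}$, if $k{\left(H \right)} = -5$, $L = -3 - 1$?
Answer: $\frac{197}{9} \approx 21.889$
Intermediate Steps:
$A{\left(K,y \right)} = 0$ ($A{\left(K,y \right)} = -4 + 4 = 0$)
$L = -4$ ($L = -3 - 1 = -4$)
$B{\left(r \right)} = - \frac{1}{9}$ ($B{\left(r \right)} = \frac{1}{-4 - 5} = \frac{1}{-9} = - \frac{1}{9}$)
$1 \cdot 22 + B{\left(\frac{1}{5} \left(-5\right) \right)} = 1 \cdot 22 - \frac{1}{9} = 22 - \frac{1}{9} = \frac{197}{9}$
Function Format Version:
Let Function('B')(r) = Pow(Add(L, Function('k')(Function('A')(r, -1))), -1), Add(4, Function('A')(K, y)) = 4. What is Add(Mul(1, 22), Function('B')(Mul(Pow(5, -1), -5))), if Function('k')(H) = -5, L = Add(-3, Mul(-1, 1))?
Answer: Rational(197, 9) ≈ 21.889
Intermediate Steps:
Function('A')(K, y) = 0 (Function('A')(K, y) = Add(-4, 4) = 0)
L = -4 (L = Add(-3, -1) = -4)
Function('B')(r) = Rational(-1, 9) (Function('B')(r) = Pow(Add(-4, -5), -1) = Pow(-9, -1) = Rational(-1, 9))
Add(Mul(1, 22), Function('B')(Mul(Pow(5, -1), -5))) = Add(Mul(1, 22), Rational(-1, 9)) = Add(22, Rational(-1, 9)) = Rational(197, 9)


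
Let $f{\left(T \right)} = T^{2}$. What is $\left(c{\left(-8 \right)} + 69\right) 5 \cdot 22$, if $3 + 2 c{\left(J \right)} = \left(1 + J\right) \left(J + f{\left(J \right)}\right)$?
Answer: $-14135$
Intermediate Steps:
$c{\left(J \right)} = - \frac{3}{2} + \frac{\left(1 + J\right) \left(J + J^{2}\right)}{2}$
$\left(c{\left(-8 \right)} + 69\right) 5 \cdot 22 = \left(\left(- \frac{3}{2} + \left(-8\right)^{2} + \frac{1}{2} \left(-8\right) + \frac{\left(-8\right)^{3}}{2}\right) + 69\right) 5 \cdot 22 = \left(\left(- \frac{3}{2} + 64 - 4 + \frac{1}{2} \left(-512\right)\right) + 69\right) 110 = \left(\left(- \frac{3}{2} + 64 - 4 - 256\right) + 69\right) 110 = \left(- \frac{395}{2} + 69\right) 110 = \left(- \frac{257}{2}\right) 110 = -14135$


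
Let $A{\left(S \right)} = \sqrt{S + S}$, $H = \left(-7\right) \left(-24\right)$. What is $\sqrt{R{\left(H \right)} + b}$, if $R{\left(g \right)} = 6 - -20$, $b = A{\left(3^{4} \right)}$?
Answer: $\sqrt{26 + 9 \sqrt{2}} \approx 6.2232$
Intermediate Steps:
$H = 168$
$A{\left(S \right)} = \sqrt{2} \sqrt{S}$ ($A{\left(S \right)} = \sqrt{2 S} = \sqrt{2} \sqrt{S}$)
$b = 9 \sqrt{2}$ ($b = \sqrt{2} \sqrt{3^{4}} = \sqrt{2} \sqrt{81} = \sqrt{2} \cdot 9 = 9 \sqrt{2} \approx 12.728$)
$R{\left(g \right)} = 26$ ($R{\left(g \right)} = 6 + 20 = 26$)
$\sqrt{R{\left(H \right)} + b} = \sqrt{26 + 9 \sqrt{2}}$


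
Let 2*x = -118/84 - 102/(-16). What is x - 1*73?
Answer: -23693/336 ≈ -70.515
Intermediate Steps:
x = 835/336 (x = (-118/84 - 102/(-16))/2 = (-118*1/84 - 102*(-1/16))/2 = (-59/42 + 51/8)/2 = (½)*(835/168) = 835/336 ≈ 2.4851)
x - 1*73 = 835/336 - 1*73 = 835/336 - 73 = -23693/336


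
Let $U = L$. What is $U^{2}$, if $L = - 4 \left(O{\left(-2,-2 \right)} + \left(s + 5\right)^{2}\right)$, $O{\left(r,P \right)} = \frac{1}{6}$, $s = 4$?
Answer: $\frac{948676}{9} \approx 1.0541 \cdot 10^{5}$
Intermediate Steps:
$O{\left(r,P \right)} = \frac{1}{6}$
$L = - \frac{974}{3}$ ($L = - 4 \left(\frac{1}{6} + \left(4 + 5\right)^{2}\right) = - 4 \left(\frac{1}{6} + 9^{2}\right) = - 4 \left(\frac{1}{6} + 81\right) = \left(-4\right) \frac{487}{6} = - \frac{974}{3} \approx -324.67$)
$U = - \frac{974}{3} \approx -324.67$
$U^{2} = \left(- \frac{974}{3}\right)^{2} = \frac{948676}{9}$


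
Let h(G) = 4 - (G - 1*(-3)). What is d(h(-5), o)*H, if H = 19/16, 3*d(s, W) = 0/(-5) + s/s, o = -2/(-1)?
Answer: 19/48 ≈ 0.39583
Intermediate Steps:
h(G) = 1 - G (h(G) = 4 - (G + 3) = 4 - (3 + G) = 4 + (-3 - G) = 1 - G)
o = 2 (o = -2*(-1) = 2)
d(s, W) = ⅓ (d(s, W) = (0/(-5) + s/s)/3 = (0*(-⅕) + 1)/3 = (0 + 1)/3 = (⅓)*1 = ⅓)
H = 19/16 (H = 19*(1/16) = 19/16 ≈ 1.1875)
d(h(-5), o)*H = (⅓)*(19/16) = 19/48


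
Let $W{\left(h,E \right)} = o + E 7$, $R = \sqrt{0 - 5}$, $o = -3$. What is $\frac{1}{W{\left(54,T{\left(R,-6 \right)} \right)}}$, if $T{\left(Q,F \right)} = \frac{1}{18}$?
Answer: $- \frac{18}{47} \approx -0.38298$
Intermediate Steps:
$R = i \sqrt{5}$ ($R = \sqrt{-5} = i \sqrt{5} \approx 2.2361 i$)
$T{\left(Q,F \right)} = \frac{1}{18}$
$W{\left(h,E \right)} = -3 + 7 E$ ($W{\left(h,E \right)} = -3 + E 7 = -3 + 7 E$)
$\frac{1}{W{\left(54,T{\left(R,-6 \right)} \right)}} = \frac{1}{-3 + 7 \cdot \frac{1}{18}} = \frac{1}{-3 + \frac{7}{18}} = \frac{1}{- \frac{47}{18}} = - \frac{18}{47}$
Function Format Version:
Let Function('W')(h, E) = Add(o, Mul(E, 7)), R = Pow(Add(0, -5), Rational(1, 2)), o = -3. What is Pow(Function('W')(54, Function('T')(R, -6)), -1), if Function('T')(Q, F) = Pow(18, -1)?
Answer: Rational(-18, 47) ≈ -0.38298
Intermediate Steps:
R = Mul(I, Pow(5, Rational(1, 2))) (R = Pow(-5, Rational(1, 2)) = Mul(I, Pow(5, Rational(1, 2))) ≈ Mul(2.2361, I))
Function('T')(Q, F) = Rational(1, 18)
Function('W')(h, E) = Add(-3, Mul(7, E)) (Function('W')(h, E) = Add(-3, Mul(E, 7)) = Add(-3, Mul(7, E)))
Pow(Function('W')(54, Function('T')(R, -6)), -1) = Pow(Add(-3, Mul(7, Rational(1, 18))), -1) = Pow(Add(-3, Rational(7, 18)), -1) = Pow(Rational(-47, 18), -1) = Rational(-18, 47)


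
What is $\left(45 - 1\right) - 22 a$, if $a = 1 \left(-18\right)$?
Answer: $440$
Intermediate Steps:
$a = -18$
$\left(45 - 1\right) - 22 a = \left(45 - 1\right) - -396 = \left(45 - 1\right) + 396 = 44 + 396 = 440$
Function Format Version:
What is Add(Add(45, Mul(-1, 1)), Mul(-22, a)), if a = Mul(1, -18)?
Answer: 440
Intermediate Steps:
a = -18
Add(Add(45, Mul(-1, 1)), Mul(-22, a)) = Add(Add(45, Mul(-1, 1)), Mul(-22, -18)) = Add(Add(45, -1), 396) = Add(44, 396) = 440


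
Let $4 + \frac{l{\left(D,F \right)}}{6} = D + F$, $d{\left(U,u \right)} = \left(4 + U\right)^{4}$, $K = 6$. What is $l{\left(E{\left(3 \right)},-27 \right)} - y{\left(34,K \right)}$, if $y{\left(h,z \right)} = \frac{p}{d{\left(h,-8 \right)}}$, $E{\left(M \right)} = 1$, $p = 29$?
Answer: $- \frac{375324509}{2085136} \approx -180.0$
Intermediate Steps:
$y{\left(h,z \right)} = \frac{29}{\left(4 + h\right)^{4}}$
$l{\left(D,F \right)} = -24 + 6 D + 6 F$ ($l{\left(D,F \right)} = -24 + 6 \left(D + F\right) = -24 + \left(6 D + 6 F\right) = -24 + 6 D + 6 F$)
$l{\left(E{\left(3 \right)},-27 \right)} - y{\left(34,K \right)} = \left(-24 + 6 \cdot 1 + 6 \left(-27\right)\right) - \frac{29}{\left(4 + 34\right)^{4}} = \left(-24 + 6 - 162\right) - \frac{29}{2085136} = -180 - 29 \cdot \frac{1}{2085136} = -180 - \frac{29}{2085136} = - \frac{375324509}{2085136}$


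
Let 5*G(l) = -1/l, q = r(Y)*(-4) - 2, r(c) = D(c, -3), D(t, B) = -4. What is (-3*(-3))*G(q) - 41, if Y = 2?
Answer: -2879/70 ≈ -41.129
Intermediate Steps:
r(c) = -4
q = 14 (q = -4*(-4) - 2 = 16 - 2 = 14)
G(l) = -1/(5*l) (G(l) = (-1/l)/5 = -1/(5*l))
(-3*(-3))*G(q) - 41 = (-3*(-3))*(-⅕/14) - 41 = 9*(-⅕*1/14) - 41 = 9*(-1/70) - 41 = -9/70 - 41 = -2879/70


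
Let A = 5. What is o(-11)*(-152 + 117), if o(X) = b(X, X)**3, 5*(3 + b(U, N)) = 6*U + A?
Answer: 3072832/25 ≈ 1.2291e+5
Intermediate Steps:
b(U, N) = -2 + 6*U/5 (b(U, N) = -3 + (6*U + 5)/5 = -3 + (5 + 6*U)/5 = -3 + (1 + 6*U/5) = -2 + 6*U/5)
o(X) = (-2 + 6*X/5)**3
o(-11)*(-152 + 117) = (8*(-5 + 3*(-11))**3/125)*(-152 + 117) = (8*(-5 - 33)**3/125)*(-35) = ((8/125)*(-38)**3)*(-35) = ((8/125)*(-54872))*(-35) = -438976/125*(-35) = 3072832/25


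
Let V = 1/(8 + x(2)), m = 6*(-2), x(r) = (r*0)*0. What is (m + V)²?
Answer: 9025/64 ≈ 141.02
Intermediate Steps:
x(r) = 0 (x(r) = 0*0 = 0)
m = -12
V = ⅛ (V = 1/(8 + 0) = 1/8 = ⅛ ≈ 0.12500)
(m + V)² = (-12 + ⅛)² = (-95/8)² = 9025/64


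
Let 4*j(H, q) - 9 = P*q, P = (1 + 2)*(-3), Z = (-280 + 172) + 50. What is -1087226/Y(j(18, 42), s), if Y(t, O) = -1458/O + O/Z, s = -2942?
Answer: -23189986967/1092491 ≈ -21227.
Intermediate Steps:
Z = -58 (Z = -108 + 50 = -58)
P = -9 (P = 3*(-3) = -9)
j(H, q) = 9/4 - 9*q/4 (j(H, q) = 9/4 + (-9*q)/4 = 9/4 - 9*q/4)
Y(t, O) = -1458/O - O/58 (Y(t, O) = -1458/O + O/(-58) = -1458/O + O*(-1/58) = -1458/O - O/58)
-1087226/Y(j(18, 42), s) = -1087226/(-1458/(-2942) - 1/58*(-2942)) = -1087226/(-1458*(-1/2942) + 1471/29) = -1087226/(729/1471 + 1471/29) = -1087226/2184982/42659 = -1087226*42659/2184982 = -23189986967/1092491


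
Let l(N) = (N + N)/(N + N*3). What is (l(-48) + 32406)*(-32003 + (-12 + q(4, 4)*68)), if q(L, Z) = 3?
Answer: -2061766343/2 ≈ -1.0309e+9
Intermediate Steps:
l(N) = ½ (l(N) = (2*N)/(N + 3*N) = (2*N)/((4*N)) = (2*N)*(1/(4*N)) = ½)
(l(-48) + 32406)*(-32003 + (-12 + q(4, 4)*68)) = (½ + 32406)*(-32003 + (-12 + 3*68)) = 64813*(-32003 + (-12 + 204))/2 = 64813*(-32003 + 192)/2 = (64813/2)*(-31811) = -2061766343/2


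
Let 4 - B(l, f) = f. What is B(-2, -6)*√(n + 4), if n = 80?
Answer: 20*√21 ≈ 91.651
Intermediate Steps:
B(l, f) = 4 - f
B(-2, -6)*√(n + 4) = (4 - 1*(-6))*√(80 + 4) = (4 + 6)*√84 = 10*(2*√21) = 20*√21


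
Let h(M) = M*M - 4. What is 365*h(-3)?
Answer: 1825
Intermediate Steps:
h(M) = -4 + M² (h(M) = M² - 4 = -4 + M²)
365*h(-3) = 365*(-4 + (-3)²) = 365*(-4 + 9) = 365*5 = 1825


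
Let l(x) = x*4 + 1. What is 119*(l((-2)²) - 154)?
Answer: -16303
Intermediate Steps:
l(x) = 1 + 4*x (l(x) = 4*x + 1 = 1 + 4*x)
119*(l((-2)²) - 154) = 119*((1 + 4*(-2)²) - 154) = 119*((1 + 4*4) - 154) = 119*((1 + 16) - 154) = 119*(17 - 154) = 119*(-137) = -16303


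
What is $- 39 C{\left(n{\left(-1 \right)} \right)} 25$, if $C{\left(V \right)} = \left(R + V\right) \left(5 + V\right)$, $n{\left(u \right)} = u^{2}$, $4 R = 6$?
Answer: $-14625$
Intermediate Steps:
$R = \frac{3}{2}$ ($R = \frac{1}{4} \cdot 6 = \frac{3}{2} \approx 1.5$)
$C{\left(V \right)} = \left(5 + V\right) \left(\frac{3}{2} + V\right)$ ($C{\left(V \right)} = \left(\frac{3}{2} + V\right) \left(5 + V\right) = \left(5 + V\right) \left(\frac{3}{2} + V\right)$)
$- 39 C{\left(n{\left(-1 \right)} \right)} 25 = - 39 \left(\frac{15}{2} + \left(\left(-1\right)^{2}\right)^{2} + \frac{13 \left(-1\right)^{2}}{2}\right) 25 = - 39 \left(\frac{15}{2} + 1^{2} + \frac{13}{2} \cdot 1\right) 25 = - 39 \left(\frac{15}{2} + 1 + \frac{13}{2}\right) 25 = \left(-39\right) 15 \cdot 25 = \left(-585\right) 25 = -14625$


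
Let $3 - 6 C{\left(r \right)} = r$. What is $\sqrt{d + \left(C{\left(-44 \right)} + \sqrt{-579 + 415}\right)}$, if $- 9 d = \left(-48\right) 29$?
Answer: $\frac{\sqrt{650 + 8 i \sqrt{41}}}{2} \approx 12.757 + 0.50191 i$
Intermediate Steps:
$C{\left(r \right)} = \frac{1}{2} - \frac{r}{6}$
$d = \frac{464}{3}$ ($d = - \frac{\left(-48\right) 29}{9} = \left(- \frac{1}{9}\right) \left(-1392\right) = \frac{464}{3} \approx 154.67$)
$\sqrt{d + \left(C{\left(-44 \right)} + \sqrt{-579 + 415}\right)} = \sqrt{\frac{464}{3} + \left(\left(\frac{1}{2} - - \frac{22}{3}\right) + \sqrt{-579 + 415}\right)} = \sqrt{\frac{464}{3} + \left(\left(\frac{1}{2} + \frac{22}{3}\right) + \sqrt{-164}\right)} = \sqrt{\frac{464}{3} + \left(\frac{47}{6} + 2 i \sqrt{41}\right)} = \sqrt{\frac{325}{2} + 2 i \sqrt{41}}$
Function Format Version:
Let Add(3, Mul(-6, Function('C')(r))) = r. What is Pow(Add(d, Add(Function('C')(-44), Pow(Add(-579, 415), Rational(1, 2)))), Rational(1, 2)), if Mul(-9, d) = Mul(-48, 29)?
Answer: Mul(Rational(1, 2), Pow(Add(650, Mul(8, I, Pow(41, Rational(1, 2)))), Rational(1, 2))) ≈ Add(12.757, Mul(0.50191, I))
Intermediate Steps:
Function('C')(r) = Add(Rational(1, 2), Mul(Rational(-1, 6), r))
d = Rational(464, 3) (d = Mul(Rational(-1, 9), Mul(-48, 29)) = Mul(Rational(-1, 9), -1392) = Rational(464, 3) ≈ 154.67)
Pow(Add(d, Add(Function('C')(-44), Pow(Add(-579, 415), Rational(1, 2)))), Rational(1, 2)) = Pow(Add(Rational(464, 3), Add(Add(Rational(1, 2), Mul(Rational(-1, 6), -44)), Pow(Add(-579, 415), Rational(1, 2)))), Rational(1, 2)) = Pow(Add(Rational(464, 3), Add(Add(Rational(1, 2), Rational(22, 3)), Pow(-164, Rational(1, 2)))), Rational(1, 2)) = Pow(Add(Rational(464, 3), Add(Rational(47, 6), Mul(2, I, Pow(41, Rational(1, 2))))), Rational(1, 2)) = Pow(Add(Rational(325, 2), Mul(2, I, Pow(41, Rational(1, 2)))), Rational(1, 2))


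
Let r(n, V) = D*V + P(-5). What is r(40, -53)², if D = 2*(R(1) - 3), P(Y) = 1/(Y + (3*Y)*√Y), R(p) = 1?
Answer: 9*(748360*√5 + 5493391*I)/(50*(3*√5 + 22*I)) ≈ 44942.0 + 12.366*I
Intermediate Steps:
P(Y) = 1/(Y + 3*Y^(3/2))
D = -4 (D = 2*(1 - 3) = 2*(-2) = -4)
r(n, V) = 1/(-5 - 15*I*√5) - 4*V (r(n, V) = -4*V + 1/(-5 + 3*(-5)^(3/2)) = -4*V + 1/(-5 + 3*(-5*I*√5)) = -4*V + 1/(-5 - 15*I*√5) = 1/(-5 - 15*I*√5) - 4*V)
r(40, -53)² = ((I - 60*(-53)*√5 + 20*I*(-53))/(5*(-I + 3*√5)))² = ((I + 3180*√5 - 1060*I)/(5*(-I + 3*√5)))² = ((-1059*I + 3180*√5)/(5*(-I + 3*√5)))² = (-1059*I + 3180*√5)²/(25*(-I + 3*√5)²)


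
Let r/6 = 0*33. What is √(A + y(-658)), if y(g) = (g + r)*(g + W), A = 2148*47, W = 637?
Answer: √114774 ≈ 338.78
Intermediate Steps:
r = 0 (r = 6*(0*33) = 6*0 = 0)
A = 100956
y(g) = g*(637 + g) (y(g) = (g + 0)*(g + 637) = g*(637 + g))
√(A + y(-658)) = √(100956 - 658*(637 - 658)) = √(100956 - 658*(-21)) = √(100956 + 13818) = √114774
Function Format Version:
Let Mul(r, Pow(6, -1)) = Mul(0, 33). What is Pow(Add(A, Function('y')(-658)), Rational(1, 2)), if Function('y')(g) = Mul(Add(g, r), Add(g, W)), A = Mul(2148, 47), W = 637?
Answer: Pow(114774, Rational(1, 2)) ≈ 338.78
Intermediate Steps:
r = 0 (r = Mul(6, Mul(0, 33)) = Mul(6, 0) = 0)
A = 100956
Function('y')(g) = Mul(g, Add(637, g)) (Function('y')(g) = Mul(Add(g, 0), Add(g, 637)) = Mul(g, Add(637, g)))
Pow(Add(A, Function('y')(-658)), Rational(1, 2)) = Pow(Add(100956, Mul(-658, Add(637, -658))), Rational(1, 2)) = Pow(Add(100956, Mul(-658, -21)), Rational(1, 2)) = Pow(Add(100956, 13818), Rational(1, 2)) = Pow(114774, Rational(1, 2))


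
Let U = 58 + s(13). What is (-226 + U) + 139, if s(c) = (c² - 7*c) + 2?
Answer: 51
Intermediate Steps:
s(c) = 2 + c² - 7*c
U = 138 (U = 58 + (2 + 13² - 7*13) = 58 + (2 + 169 - 91) = 58 + 80 = 138)
(-226 + U) + 139 = (-226 + 138) + 139 = -88 + 139 = 51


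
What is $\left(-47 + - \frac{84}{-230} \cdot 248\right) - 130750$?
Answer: $- \frac{15031239}{115} \approx -1.3071 \cdot 10^{5}$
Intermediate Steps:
$\left(-47 + - \frac{84}{-230} \cdot 248\right) - 130750 = \left(-47 + \left(-84\right) \left(- \frac{1}{230}\right) 248\right) - 130750 = \left(-47 + \frac{42}{115} \cdot 248\right) - 130750 = \left(-47 + \frac{10416}{115}\right) - 130750 = \frac{5011}{115} - 130750 = - \frac{15031239}{115}$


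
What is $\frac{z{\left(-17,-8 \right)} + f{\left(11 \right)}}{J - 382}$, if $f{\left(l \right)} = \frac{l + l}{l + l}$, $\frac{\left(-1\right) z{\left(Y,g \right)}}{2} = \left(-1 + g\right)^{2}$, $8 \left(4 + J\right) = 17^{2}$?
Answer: $\frac{1288}{2799} \approx 0.46016$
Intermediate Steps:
$J = \frac{257}{8}$ ($J = -4 + \frac{17^{2}}{8} = -4 + \frac{1}{8} \cdot 289 = -4 + \frac{289}{8} = \frac{257}{8} \approx 32.125$)
$z{\left(Y,g \right)} = - 2 \left(-1 + g\right)^{2}$
$f{\left(l \right)} = 1$ ($f{\left(l \right)} = \frac{2 l}{2 l} = 2 l \frac{1}{2 l} = 1$)
$\frac{z{\left(-17,-8 \right)} + f{\left(11 \right)}}{J - 382} = \frac{- 2 \left(-1 - 8\right)^{2} + 1}{\frac{257}{8} - 382} = \frac{- 2 \left(-9\right)^{2} + 1}{- \frac{2799}{8}} = \left(\left(-2\right) 81 + 1\right) \left(- \frac{8}{2799}\right) = \left(-162 + 1\right) \left(- \frac{8}{2799}\right) = \left(-161\right) \left(- \frac{8}{2799}\right) = \frac{1288}{2799}$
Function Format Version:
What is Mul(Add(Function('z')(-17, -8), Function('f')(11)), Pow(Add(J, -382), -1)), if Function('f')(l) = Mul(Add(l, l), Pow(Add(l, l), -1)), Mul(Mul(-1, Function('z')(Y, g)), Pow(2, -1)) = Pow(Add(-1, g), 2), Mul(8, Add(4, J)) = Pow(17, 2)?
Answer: Rational(1288, 2799) ≈ 0.46016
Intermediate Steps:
J = Rational(257, 8) (J = Add(-4, Mul(Rational(1, 8), Pow(17, 2))) = Add(-4, Mul(Rational(1, 8), 289)) = Add(-4, Rational(289, 8)) = Rational(257, 8) ≈ 32.125)
Function('z')(Y, g) = Mul(-2, Pow(Add(-1, g), 2))
Function('f')(l) = 1 (Function('f')(l) = Mul(Mul(2, l), Pow(Mul(2, l), -1)) = Mul(Mul(2, l), Mul(Rational(1, 2), Pow(l, -1))) = 1)
Mul(Add(Function('z')(-17, -8), Function('f')(11)), Pow(Add(J, -382), -1)) = Mul(Add(Mul(-2, Pow(Add(-1, -8), 2)), 1), Pow(Add(Rational(257, 8), -382), -1)) = Mul(Add(Mul(-2, Pow(-9, 2)), 1), Pow(Rational(-2799, 8), -1)) = Mul(Add(Mul(-2, 81), 1), Rational(-8, 2799)) = Mul(Add(-162, 1), Rational(-8, 2799)) = Mul(-161, Rational(-8, 2799)) = Rational(1288, 2799)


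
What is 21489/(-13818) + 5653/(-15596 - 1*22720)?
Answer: -150247613/88241748 ≈ -1.7027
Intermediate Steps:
21489/(-13818) + 5653/(-15596 - 1*22720) = 21489*(-1/13818) + 5653/(-15596 - 22720) = -7163/4606 + 5653/(-38316) = -7163/4606 + 5653*(-1/38316) = -7163/4606 - 5653/38316 = -150247613/88241748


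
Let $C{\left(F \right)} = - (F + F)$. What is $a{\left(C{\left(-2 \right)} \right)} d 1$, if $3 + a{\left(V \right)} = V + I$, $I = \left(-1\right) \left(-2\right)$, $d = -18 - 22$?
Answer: $-120$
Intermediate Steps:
$d = -40$
$I = 2$
$C{\left(F \right)} = - 2 F$
$a{\left(V \right)} = -1 + V$ ($a{\left(V \right)} = -3 + \left(V + 2\right) = -3 + \left(2 + V\right) = -1 + V$)
$a{\left(C{\left(-2 \right)} \right)} d 1 = \left(-1 - -4\right) \left(-40\right) 1 = \left(-1 + 4\right) \left(-40\right) 1 = 3 \left(-40\right) 1 = \left(-120\right) 1 = -120$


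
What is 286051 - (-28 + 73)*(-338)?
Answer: 301261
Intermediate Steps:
286051 - (-28 + 73)*(-338) = 286051 - 45*(-338) = 286051 - 1*(-15210) = 286051 + 15210 = 301261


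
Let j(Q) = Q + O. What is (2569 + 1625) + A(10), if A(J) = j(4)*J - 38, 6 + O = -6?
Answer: 4076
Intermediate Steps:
O = -12 (O = -6 - 6 = -12)
j(Q) = -12 + Q (j(Q) = Q - 12 = -12 + Q)
A(J) = -38 - 8*J (A(J) = (-12 + 4)*J - 38 = -8*J - 38 = -38 - 8*J)
(2569 + 1625) + A(10) = (2569 + 1625) + (-38 - 8*10) = 4194 + (-38 - 80) = 4194 - 118 = 4076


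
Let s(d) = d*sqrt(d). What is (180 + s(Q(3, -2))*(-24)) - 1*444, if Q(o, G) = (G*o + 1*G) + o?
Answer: -264 + 120*I*sqrt(5) ≈ -264.0 + 268.33*I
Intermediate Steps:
Q(o, G) = G + o + G*o (Q(o, G) = (G*o + G) + o = (G + G*o) + o = G + o + G*o)
s(d) = d**(3/2)
(180 + s(Q(3, -2))*(-24)) - 1*444 = (180 + (-2 + 3 - 2*3)**(3/2)*(-24)) - 1*444 = (180 + (-2 + 3 - 6)**(3/2)*(-24)) - 444 = (180 + (-5)**(3/2)*(-24)) - 444 = (180 - 5*I*sqrt(5)*(-24)) - 444 = (180 + 120*I*sqrt(5)) - 444 = -264 + 120*I*sqrt(5)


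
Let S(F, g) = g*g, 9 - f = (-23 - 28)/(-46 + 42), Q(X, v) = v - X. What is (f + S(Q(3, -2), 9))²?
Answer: 95481/16 ≈ 5967.6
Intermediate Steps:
f = -15/4 (f = 9 - (-23 - 28)/(-46 + 42) = 9 - (-51)/(-4) = 9 - (-51)*(-1)/4 = 9 - 1*51/4 = 9 - 51/4 = -15/4 ≈ -3.7500)
S(F, g) = g²
(f + S(Q(3, -2), 9))² = (-15/4 + 9²)² = (-15/4 + 81)² = (309/4)² = 95481/16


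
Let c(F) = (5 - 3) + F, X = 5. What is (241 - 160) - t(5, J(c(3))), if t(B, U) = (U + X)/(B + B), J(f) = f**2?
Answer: 78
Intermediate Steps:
c(F) = 2 + F
t(B, U) = (5 + U)/(2*B) (t(B, U) = (U + 5)/(B + B) = (5 + U)/((2*B)) = (5 + U)*(1/(2*B)) = (5 + U)/(2*B))
(241 - 160) - t(5, J(c(3))) = (241 - 160) - (5 + (2 + 3)**2)/(2*5) = 81 - (5 + 5**2)/(2*5) = 81 - (5 + 25)/(2*5) = 81 - 30/(2*5) = 81 - 1*3 = 81 - 3 = 78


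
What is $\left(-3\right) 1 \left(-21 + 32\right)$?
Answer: $-33$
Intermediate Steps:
$\left(-3\right) 1 \left(-21 + 32\right) = \left(-3\right) 11 = -33$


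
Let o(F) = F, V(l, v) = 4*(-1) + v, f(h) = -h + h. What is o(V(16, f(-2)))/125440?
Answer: -1/31360 ≈ -3.1888e-5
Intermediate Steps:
f(h) = 0
V(l, v) = -4 + v
o(V(16, f(-2)))/125440 = (-4 + 0)/125440 = -4*1/125440 = -1/31360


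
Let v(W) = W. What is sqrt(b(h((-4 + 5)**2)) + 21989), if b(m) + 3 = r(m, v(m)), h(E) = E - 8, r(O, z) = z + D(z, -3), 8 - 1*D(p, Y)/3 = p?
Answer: 2*sqrt(5506) ≈ 148.40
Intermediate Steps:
D(p, Y) = 24 - 3*p
r(O, z) = 24 - 2*z (r(O, z) = z + (24 - 3*z) = 24 - 2*z)
h(E) = -8 + E
b(m) = 21 - 2*m (b(m) = -3 + (24 - 2*m) = 21 - 2*m)
sqrt(b(h((-4 + 5)**2)) + 21989) = sqrt((21 - 2*(-8 + (-4 + 5)**2)) + 21989) = sqrt((21 - 2*(-8 + 1**2)) + 21989) = sqrt((21 - 2*(-8 + 1)) + 21989) = sqrt((21 - 2*(-7)) + 21989) = sqrt((21 + 14) + 21989) = sqrt(35 + 21989) = sqrt(22024) = 2*sqrt(5506)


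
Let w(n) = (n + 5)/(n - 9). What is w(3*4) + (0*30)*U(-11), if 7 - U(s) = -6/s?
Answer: 17/3 ≈ 5.6667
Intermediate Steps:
U(s) = 7 + 6/s (U(s) = 7 - (-6)/s = 7 + 6/s)
w(n) = (5 + n)/(-9 + n)
w(3*4) + (0*30)*U(-11) = (5 + 3*4)/(-9 + 3*4) + (0*30)*(7 + 6/(-11)) = (5 + 12)/(-9 + 12) + 0*(7 + 6*(-1/11)) = 17/3 + 0*(7 - 6/11) = (⅓)*17 + 0*(71/11) = 17/3 + 0 = 17/3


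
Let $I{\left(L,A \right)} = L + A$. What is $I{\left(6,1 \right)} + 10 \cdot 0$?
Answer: $7$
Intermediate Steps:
$I{\left(L,A \right)} = A + L$
$I{\left(6,1 \right)} + 10 \cdot 0 = \left(1 + 6\right) + 10 \cdot 0 = 7 + 0 = 7$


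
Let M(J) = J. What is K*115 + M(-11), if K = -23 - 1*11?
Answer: -3921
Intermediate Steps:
K = -34 (K = -23 - 11 = -34)
K*115 + M(-11) = -34*115 - 11 = -3910 - 11 = -3921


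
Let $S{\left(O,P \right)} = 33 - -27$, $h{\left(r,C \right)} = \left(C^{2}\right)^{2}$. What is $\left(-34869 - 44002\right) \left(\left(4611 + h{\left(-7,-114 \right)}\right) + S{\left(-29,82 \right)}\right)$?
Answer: $-13321366084377$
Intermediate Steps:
$h{\left(r,C \right)} = C^{4}$
$S{\left(O,P \right)} = 60$ ($S{\left(O,P \right)} = 33 + 27 = 60$)
$\left(-34869 - 44002\right) \left(\left(4611 + h{\left(-7,-114 \right)}\right) + S{\left(-29,82 \right)}\right) = \left(-34869 - 44002\right) \left(\left(4611 + \left(-114\right)^{4}\right) + 60\right) = - 78871 \left(\left(4611 + 168896016\right) + 60\right) = - 78871 \left(168900627 + 60\right) = \left(-78871\right) 168900687 = -13321366084377$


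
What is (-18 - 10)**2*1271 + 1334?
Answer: 997798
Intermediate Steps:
(-18 - 10)**2*1271 + 1334 = (-28)**2*1271 + 1334 = 784*1271 + 1334 = 996464 + 1334 = 997798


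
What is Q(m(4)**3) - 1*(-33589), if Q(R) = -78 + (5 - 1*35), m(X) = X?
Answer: 33481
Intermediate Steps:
Q(R) = -108 (Q(R) = -78 + (5 - 35) = -78 - 30 = -108)
Q(m(4)**3) - 1*(-33589) = -108 - 1*(-33589) = -108 + 33589 = 33481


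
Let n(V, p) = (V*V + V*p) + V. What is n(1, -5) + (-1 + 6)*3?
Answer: 12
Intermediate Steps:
n(V, p) = V + V**2 + V*p (n(V, p) = (V**2 + V*p) + V = V + V**2 + V*p)
n(1, -5) + (-1 + 6)*3 = 1*(1 + 1 - 5) + (-1 + 6)*3 = 1*(-3) + 5*3 = -3 + 15 = 12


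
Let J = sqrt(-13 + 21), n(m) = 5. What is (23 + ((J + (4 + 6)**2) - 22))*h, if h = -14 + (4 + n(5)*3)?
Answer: 505 + 10*sqrt(2) ≈ 519.14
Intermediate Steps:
J = 2*sqrt(2) (J = sqrt(8) = 2*sqrt(2) ≈ 2.8284)
h = 5 (h = -14 + (4 + 5*3) = -14 + (4 + 15) = -14 + 19 = 5)
(23 + ((J + (4 + 6)**2) - 22))*h = (23 + ((2*sqrt(2) + (4 + 6)**2) - 22))*5 = (23 + ((2*sqrt(2) + 10**2) - 22))*5 = (23 + ((2*sqrt(2) + 100) - 22))*5 = (23 + ((100 + 2*sqrt(2)) - 22))*5 = (23 + (78 + 2*sqrt(2)))*5 = (101 + 2*sqrt(2))*5 = 505 + 10*sqrt(2)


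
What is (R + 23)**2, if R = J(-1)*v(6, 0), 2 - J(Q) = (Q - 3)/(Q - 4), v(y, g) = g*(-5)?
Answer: 529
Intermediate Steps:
v(y, g) = -5*g
J(Q) = 2 - (-3 + Q)/(-4 + Q) (J(Q) = 2 - (Q - 3)/(Q - 4) = 2 - (-3 + Q)/(-4 + Q))
R = 0 (R = ((-5 - 1)/(-4 - 1))*(-5*0) = (-6/(-5))*0 = -1/5*(-6)*0 = (6/5)*0 = 0)
(R + 23)**2 = (0 + 23)**2 = 23**2 = 529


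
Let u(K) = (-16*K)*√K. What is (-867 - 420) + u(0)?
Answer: -1287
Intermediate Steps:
u(K) = -16*K^(3/2)
(-867 - 420) + u(0) = (-867 - 420) - 16*0^(3/2) = -1287 - 16*0 = -1287 + 0 = -1287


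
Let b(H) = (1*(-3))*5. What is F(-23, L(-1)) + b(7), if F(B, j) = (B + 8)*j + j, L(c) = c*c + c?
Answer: -15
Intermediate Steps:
L(c) = c + c**2 (L(c) = c**2 + c = c + c**2)
b(H) = -15 (b(H) = -3*5 = -15)
F(B, j) = j + j*(8 + B) (F(B, j) = (8 + B)*j + j = j*(8 + B) + j = j + j*(8 + B))
F(-23, L(-1)) + b(7) = (-(1 - 1))*(9 - 23) - 15 = -1*0*(-14) - 15 = 0*(-14) - 15 = 0 - 15 = -15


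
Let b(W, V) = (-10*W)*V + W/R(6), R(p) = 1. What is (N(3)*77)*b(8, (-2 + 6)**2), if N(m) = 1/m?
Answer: -32648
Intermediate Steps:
b(W, V) = W - 10*V*W (b(W, V) = (-10*W)*V + W/1 = -10*V*W + 1*W = -10*V*W + W = W - 10*V*W)
(N(3)*77)*b(8, (-2 + 6)**2) = (77/3)*(8*(1 - 10*(-2 + 6)**2)) = ((1/3)*77)*(8*(1 - 10*4**2)) = 77*(8*(1 - 10*16))/3 = 77*(8*(1 - 160))/3 = 77*(8*(-159))/3 = (77/3)*(-1272) = -32648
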